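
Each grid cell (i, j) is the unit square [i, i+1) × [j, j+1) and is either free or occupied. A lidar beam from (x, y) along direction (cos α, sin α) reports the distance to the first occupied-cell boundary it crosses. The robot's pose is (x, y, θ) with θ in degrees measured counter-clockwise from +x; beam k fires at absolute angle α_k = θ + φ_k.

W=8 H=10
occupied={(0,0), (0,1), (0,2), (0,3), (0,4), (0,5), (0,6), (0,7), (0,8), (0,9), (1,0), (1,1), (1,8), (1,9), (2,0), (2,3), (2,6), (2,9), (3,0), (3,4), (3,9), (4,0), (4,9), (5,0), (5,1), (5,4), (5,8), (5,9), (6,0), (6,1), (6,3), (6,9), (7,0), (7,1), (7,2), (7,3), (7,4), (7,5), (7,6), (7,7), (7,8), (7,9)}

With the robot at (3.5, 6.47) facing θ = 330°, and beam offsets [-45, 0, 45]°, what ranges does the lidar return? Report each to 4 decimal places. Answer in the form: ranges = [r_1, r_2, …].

beam 1: φ=-45°, α=285°
  cosα=0.2588 sinα=-0.9659 | (3,6) | tMaxX 1.9319 tMaxY 0.4866 | tΔX 3.8637 tΔY 1.0353
    t=0.4866 [y] (3,5)
    t=1.5219 [y] (3,4) — stop
  → r_1 = 1.5219
beam 2: φ=0°, α=330°
  cosα=0.8660 sinα=-0.5000 | (3,6) | tMaxX 0.5774 tMaxY 0.9400 | tΔX 1.1547 tΔY 2.0000
    t=0.5774 [x] (4,6)
    t=0.9400 [y] (4,5)
    t=1.7321 [x] (5,5)
    t=2.8868 [x] (6,5)
    t=2.9400 [y] (6,4)
    t=4.0415 [x] (7,4) — stop
  → r_2 = 4.0415
beam 3: φ=45°, α=15°
  cosα=0.9659 sinα=0.2588 | (3,6) | tMaxX 0.5176 tMaxY 2.0478 | tΔX 1.0353 tΔY 3.8637
    t=0.5176 [x] (4,6)
    t=1.5529 [x] (5,6)
    t=2.0478 [y] (5,7)
    t=2.5882 [x] (6,7)
    t=3.6235 [x] (7,7) — stop
  → r_3 = 3.6235

ranges = [1.5219, 4.0415, 3.6235]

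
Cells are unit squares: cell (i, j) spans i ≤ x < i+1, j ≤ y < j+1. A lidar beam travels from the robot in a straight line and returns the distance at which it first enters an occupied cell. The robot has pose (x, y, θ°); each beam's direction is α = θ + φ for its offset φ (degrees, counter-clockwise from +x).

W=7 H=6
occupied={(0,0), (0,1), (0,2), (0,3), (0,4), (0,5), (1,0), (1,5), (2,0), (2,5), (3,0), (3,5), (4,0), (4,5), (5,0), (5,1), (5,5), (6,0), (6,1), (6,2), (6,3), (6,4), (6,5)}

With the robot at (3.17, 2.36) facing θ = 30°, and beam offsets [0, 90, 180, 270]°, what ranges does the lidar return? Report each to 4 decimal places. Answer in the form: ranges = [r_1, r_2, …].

beam 1: φ=0°, α=30°
  cosα=0.8660 sinα=0.5000 | (3,2) | tMaxX 0.9584 tMaxY 1.2800 | tΔX 1.1547 tΔY 2.0000
    t=0.9584 [x] (4,2)
    t=1.2800 [y] (4,3)
    t=2.1131 [x] (5,3)
    t=3.2678 [x] (6,3) — stop
  → r_1 = 3.2678
beam 2: φ=90°, α=120°
  cosα=-0.5000 sinα=0.8660 | (3,2) | tMaxX 0.3400 tMaxY 0.7390 | tΔX 2.0000 tΔY 1.1547
    t=0.3400 [x] (2,2)
    t=0.7390 [y] (2,3)
    t=1.8937 [y] (2,4)
    t=2.3400 [x] (1,4)
    t=3.0484 [y] (1,5) — stop
  → r_2 = 3.0484
beam 3: φ=180°, α=210°
  cosα=-0.8660 sinα=-0.5000 | (3,2) | tMaxX 0.1963 tMaxY 0.7200 | tΔX 1.1547 tΔY 2.0000
    t=0.1963 [x] (2,2)
    t=0.7200 [y] (2,1)
    t=1.3510 [x] (1,1)
    t=2.5057 [x] (0,1) — stop
  → r_3 = 2.5057
beam 4: φ=270°, α=300°
  cosα=0.5000 sinα=-0.8660 | (3,2) | tMaxX 1.6600 tMaxY 0.4157 | tΔX 2.0000 tΔY 1.1547
    t=0.4157 [y] (3,1)
    t=1.5704 [y] (3,0) — stop
  → r_4 = 1.5704

ranges = [3.2678, 3.0484, 2.5057, 1.5704]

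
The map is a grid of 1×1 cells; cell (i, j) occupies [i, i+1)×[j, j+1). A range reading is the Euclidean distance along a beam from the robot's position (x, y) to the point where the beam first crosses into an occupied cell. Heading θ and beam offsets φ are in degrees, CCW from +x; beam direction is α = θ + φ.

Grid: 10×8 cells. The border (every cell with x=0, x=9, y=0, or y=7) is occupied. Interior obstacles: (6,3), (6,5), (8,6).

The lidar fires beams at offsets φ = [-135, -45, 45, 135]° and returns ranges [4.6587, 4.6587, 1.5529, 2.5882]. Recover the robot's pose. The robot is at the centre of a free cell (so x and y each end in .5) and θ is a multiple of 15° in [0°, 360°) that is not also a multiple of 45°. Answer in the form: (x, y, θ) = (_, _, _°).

Candidates: 45 free-cell centres × 16 headings = 720 poses. Raycast each; keep the one whose scan matches to 4 dp.
  (4.5, 6.5, 255°): beam 1 = 0.5774 ≠ 4.6587 ✗
  (7.5, 2.5, 165°): beam 1 = 1.7321 ≠ 4.6587 ✗
  (5.5, 2.5, 165°): beam 1 = 1.0000 ≠ 4.6587 ✗
  (8.5, 1.5, 150°): beam 1 = 0.5176 ≠ 4.6587 ✗
  …
  (3.5, 5.5, 60°): r_1=4.6587, r_2=4.6587, r_3=1.5529, r_4=2.5882 — all match ✓
Only this pose fits every beam.

(x, y, θ) = (3.5, 5.5, 60°)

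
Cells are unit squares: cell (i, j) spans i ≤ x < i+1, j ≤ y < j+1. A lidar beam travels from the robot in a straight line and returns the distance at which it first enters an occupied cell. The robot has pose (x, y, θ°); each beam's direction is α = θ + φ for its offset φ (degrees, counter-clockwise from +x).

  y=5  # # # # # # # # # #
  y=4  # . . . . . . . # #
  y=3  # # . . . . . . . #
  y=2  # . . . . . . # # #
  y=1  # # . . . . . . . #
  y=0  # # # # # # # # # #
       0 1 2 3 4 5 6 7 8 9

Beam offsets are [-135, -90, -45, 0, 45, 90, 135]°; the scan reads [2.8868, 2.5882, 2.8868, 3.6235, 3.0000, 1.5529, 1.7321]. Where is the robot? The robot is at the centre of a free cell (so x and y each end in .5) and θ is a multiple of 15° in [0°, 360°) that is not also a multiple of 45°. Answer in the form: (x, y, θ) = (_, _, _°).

(x, y, θ) = (3.5, 3.5, 345°)

Enumerate (i+0.5, j+0.5, θ) over the 27 free cells and 16 admissible headings. For each, cast all 7 beams and compare to the given ranges.
  (6.5, 4.5, 330°): beam 1 = 4.6587 ≠ 2.8868 ✗
  (3.5, 4.5, 15°): beam 1 = 3.0000 ≠ 2.8868 ✗
  (6.5, 1.5, 285°): beam 1 = 6.3509 ≠ 2.8868 ✗
  (6.5, 3.5, 60°): beam 1 = 2.5882 ≠ 2.8868 ✗
  …
  (3.5, 3.5, 345°): r_1=2.8868, r_2=2.5882, r_3=2.8868, r_4=3.6235, r_5=3.0000, r_6=1.5529, r_7=1.7321 — all match ✓
No second candidate reproduces the full scan.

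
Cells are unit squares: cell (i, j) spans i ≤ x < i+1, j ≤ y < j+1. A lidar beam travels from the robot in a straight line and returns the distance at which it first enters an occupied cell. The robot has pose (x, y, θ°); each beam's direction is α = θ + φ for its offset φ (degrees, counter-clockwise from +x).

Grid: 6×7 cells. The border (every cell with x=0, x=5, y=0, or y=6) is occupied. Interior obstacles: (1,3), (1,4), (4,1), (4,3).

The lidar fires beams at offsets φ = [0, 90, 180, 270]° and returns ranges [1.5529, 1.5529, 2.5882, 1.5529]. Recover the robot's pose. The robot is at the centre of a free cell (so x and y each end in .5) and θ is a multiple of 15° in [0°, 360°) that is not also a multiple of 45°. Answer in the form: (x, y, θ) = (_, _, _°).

The pose lattice has 16·16 = 256 candidates. Test each by forward raycasting.
  (2.5, 4.5, 30°): beam 1 = 2.8868 ≠ 1.5529 ✗
  (1.5, 2.5, 75°): beam 1 = 0.5176 ≠ 1.5529 ✗
  (1.5, 5.5, 105°): beam 1 = 0.5176 ≠ 1.5529 ✗
  …
  (3.5, 4.5, 105°): r_1=1.5529, r_2=1.5529, r_3=2.5882, r_4=1.5529 — all match ✓
No second candidate reproduces the full scan.

(x, y, θ) = (3.5, 4.5, 105°)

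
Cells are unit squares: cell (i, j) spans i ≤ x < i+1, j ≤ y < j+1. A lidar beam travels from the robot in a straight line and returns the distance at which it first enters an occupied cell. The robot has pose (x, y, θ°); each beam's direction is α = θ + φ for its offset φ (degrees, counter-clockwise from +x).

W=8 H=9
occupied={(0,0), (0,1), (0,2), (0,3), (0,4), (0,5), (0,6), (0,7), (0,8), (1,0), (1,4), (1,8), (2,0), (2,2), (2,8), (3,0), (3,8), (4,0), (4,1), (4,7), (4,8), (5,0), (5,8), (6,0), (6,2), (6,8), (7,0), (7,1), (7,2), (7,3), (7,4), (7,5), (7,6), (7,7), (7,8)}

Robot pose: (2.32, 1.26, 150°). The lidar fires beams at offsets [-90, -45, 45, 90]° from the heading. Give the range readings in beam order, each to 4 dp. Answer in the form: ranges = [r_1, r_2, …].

beam 1: φ=-90°, α=60°
  dir = (cos 60°, sin 60°) = (0.5000, 0.8660); from cell (2,1)
  next x-line at t=1.3600, next y-line at t=0.8545; Δt_x=2.0000, Δt_y=1.1547
    y: enter (2,2) at t=0.8545 ← occupied
  → r_1 = 0.8545
beam 2: φ=-45°, α=105°
  dir = (cos 105°, sin 105°) = (-0.2588, 0.9659); from cell (2,1)
  next x-line at t=1.2364, next y-line at t=0.7661; Δt_x=3.8637, Δt_y=1.0353
    y: enter (2,2) at t=0.7661 ← occupied
  → r_2 = 0.7661
beam 3: φ=45°, α=195°
  dir = (cos 195°, sin 195°) = (-0.9659, -0.2588); from cell (2,1)
  next x-line at t=0.3313, next y-line at t=1.0046; Δt_x=1.0353, Δt_y=3.8637
    x: enter (1,1) at t=0.3313
    y: enter (1,0) at t=1.0046 ← occupied
  → r_3 = 1.0046
beam 4: φ=90°, α=240°
  dir = (cos 240°, sin 240°) = (-0.5000, -0.8660); from cell (2,1)
  next x-line at t=0.6400, next y-line at t=0.3002; Δt_x=2.0000, Δt_y=1.1547
    y: enter (2,0) at t=0.3002 ← occupied
  → r_4 = 0.3002

ranges = [0.8545, 0.7661, 1.0046, 0.3002]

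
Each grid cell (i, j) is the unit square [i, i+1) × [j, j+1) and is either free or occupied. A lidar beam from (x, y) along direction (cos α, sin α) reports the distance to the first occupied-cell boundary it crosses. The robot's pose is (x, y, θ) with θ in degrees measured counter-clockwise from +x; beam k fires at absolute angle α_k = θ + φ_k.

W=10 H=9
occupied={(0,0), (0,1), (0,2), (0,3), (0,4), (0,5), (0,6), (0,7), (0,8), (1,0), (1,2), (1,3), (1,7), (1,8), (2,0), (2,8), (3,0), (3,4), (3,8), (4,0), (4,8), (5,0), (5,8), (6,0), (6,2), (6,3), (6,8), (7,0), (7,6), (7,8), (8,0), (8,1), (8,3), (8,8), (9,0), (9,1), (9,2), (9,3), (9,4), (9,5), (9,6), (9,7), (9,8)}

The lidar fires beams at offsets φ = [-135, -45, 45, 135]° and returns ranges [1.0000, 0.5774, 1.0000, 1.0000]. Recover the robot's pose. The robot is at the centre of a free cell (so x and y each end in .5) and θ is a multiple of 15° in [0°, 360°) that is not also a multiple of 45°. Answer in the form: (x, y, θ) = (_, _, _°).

(x, y, θ) = (7.5, 2.5, 255°)

Candidates: 47 free-cell centres × 16 headings = 752 poses. Raycast each; keep the one whose scan matches to 4 dp.
  (4.5, 5.5, 195°): beam 1 = 2.8868 ≠ 1.0000 ✗
  (6.5, 6.5, 255°): beam 1 = 1.7321 ≠ 1.0000 ✗
  (3.5, 3.5, 255°): beam 1 = 0.5774 ≠ 1.0000 ✗
  (2.5, 2.5, 195°): beam 1 = 1.7321 ≠ 1.0000 ✗
  …
  (7.5, 2.5, 255°): r_1=1.0000, r_2=0.5774, r_3=1.0000, r_4=1.0000 — all match ✓
Unique over the lattice → pose = (7.5, 2.5, 255°).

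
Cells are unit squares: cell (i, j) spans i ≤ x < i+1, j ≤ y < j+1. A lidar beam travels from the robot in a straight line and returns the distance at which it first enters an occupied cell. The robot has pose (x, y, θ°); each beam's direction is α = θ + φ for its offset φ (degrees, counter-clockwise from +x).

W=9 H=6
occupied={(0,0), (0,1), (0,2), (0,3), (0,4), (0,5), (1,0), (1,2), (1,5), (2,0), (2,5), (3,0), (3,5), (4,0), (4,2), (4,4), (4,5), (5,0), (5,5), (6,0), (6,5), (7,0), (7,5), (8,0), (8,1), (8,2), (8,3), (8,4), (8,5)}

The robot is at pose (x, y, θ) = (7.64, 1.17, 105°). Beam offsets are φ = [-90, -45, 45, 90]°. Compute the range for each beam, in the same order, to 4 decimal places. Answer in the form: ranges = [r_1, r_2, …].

beam 1: φ=-90°, α=15°
  direction (0.9659, 0.2588); cell (7,1); t to first gridline: x 0.3727, y 3.2069 (then +1.0353 / +3.8637)
    (8,1) via x @ 0.3727  # hit
  → r_1 = 0.3727
beam 2: φ=-45°, α=60°
  direction (0.5000, 0.8660); cell (7,1); t to first gridline: x 0.7200, y 0.9584 (then +2.0000 / +1.1547)
    (8,1) via x @ 0.7200  # hit
  → r_2 = 0.7200
beam 3: φ=45°, α=150°
  direction (-0.8660, 0.5000); cell (7,1); t to first gridline: x 0.7390, y 1.6600 (then +1.1547 / +2.0000)
    (6,1) via x @ 0.7390
    (6,2) via y @ 1.6600
    (5,2) via x @ 1.8937
    (4,2) via x @ 3.0484  # hit
  → r_3 = 3.0484
beam 4: φ=90°, α=195°
  direction (-0.9659, -0.2588); cell (7,1); t to first gridline: x 0.6626, y 0.6568 (then +1.0353 / +3.8637)
    (7,0) via y @ 0.6568  # hit
  → r_4 = 0.6568

ranges = [0.3727, 0.7200, 3.0484, 0.6568]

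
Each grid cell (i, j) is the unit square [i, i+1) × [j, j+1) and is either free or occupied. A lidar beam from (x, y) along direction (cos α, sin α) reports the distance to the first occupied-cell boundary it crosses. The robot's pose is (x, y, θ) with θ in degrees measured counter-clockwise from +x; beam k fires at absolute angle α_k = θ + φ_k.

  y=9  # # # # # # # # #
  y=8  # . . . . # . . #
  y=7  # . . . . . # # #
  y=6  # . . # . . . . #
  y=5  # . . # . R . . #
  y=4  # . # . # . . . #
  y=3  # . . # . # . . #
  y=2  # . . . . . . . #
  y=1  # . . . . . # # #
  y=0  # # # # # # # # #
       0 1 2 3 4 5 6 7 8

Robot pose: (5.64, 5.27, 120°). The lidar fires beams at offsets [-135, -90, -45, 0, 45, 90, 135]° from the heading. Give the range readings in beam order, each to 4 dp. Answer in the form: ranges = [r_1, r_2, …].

ranges = [2.4433, 2.7251, 1.7910, 4.3070, 1.6979, 0.7390, 1.3148]

beam 1: φ=-135°, α=345°
  cosα=0.9659 sinα=-0.2588 | (5,5) | tMaxX 0.3727 tMaxY 1.0432 | tΔX 1.0353 tΔY 3.8637
    t=0.3727 [x] (6,5)
    t=1.0432 [y] (6,4)
    t=1.4080 [x] (7,4)
    t=2.4433 [x] (8,4) — stop
  → r_1 = 2.4433
beam 2: φ=-90°, α=30°
  cosα=0.8660 sinα=0.5000 | (5,5) | tMaxX 0.4157 tMaxY 1.4600 | tΔX 1.1547 tΔY 2.0000
    t=0.4157 [x] (6,5)
    t=1.4600 [y] (6,6)
    t=1.5704 [x] (7,6)
    t=2.7251 [x] (8,6) — stop
  → r_2 = 2.7251
beam 3: φ=-45°, α=75°
  cosα=0.2588 sinα=0.9659 | (5,5) | tMaxX 1.3909 tMaxY 0.7558 | tΔX 3.8637 tΔY 1.0353
    t=0.7558 [y] (5,6)
    t=1.3909 [x] (6,6)
    t=1.7910 [y] (6,7) — stop
  → r_3 = 1.7910
beam 4: φ=0°, α=120°
  cosα=-0.5000 sinα=0.8660 | (5,5) | tMaxX 1.2800 tMaxY 0.8429 | tΔX 2.0000 tΔY 1.1547
    t=0.8429 [y] (5,6)
    t=1.2800 [x] (4,6)
    t=1.9976 [y] (4,7)
    t=3.1523 [y] (4,8)
    t=3.2800 [x] (3,8)
    t=4.3070 [y] (3,9) — stop
  → r_4 = 4.3070
beam 5: φ=45°, α=165°
  cosα=-0.9659 sinα=0.2588 | (5,5) | tMaxX 0.6626 tMaxY 2.8205 | tΔX 1.0353 tΔY 3.8637
    t=0.6626 [x] (4,5)
    t=1.6979 [x] (3,5) — stop
  → r_5 = 1.6979
beam 6: φ=90°, α=210°
  cosα=-0.8660 sinα=-0.5000 | (5,5) | tMaxX 0.7390 tMaxY 0.5400 | tΔX 1.1547 tΔY 2.0000
    t=0.5400 [y] (5,4)
    t=0.7390 [x] (4,4) — stop
  → r_6 = 0.7390
beam 7: φ=135°, α=255°
  cosα=-0.2588 sinα=-0.9659 | (5,5) | tMaxX 2.4728 tMaxY 0.2795 | tΔX 3.8637 tΔY 1.0353
    t=0.2795 [y] (5,4)
    t=1.3148 [y] (5,3) — stop
  → r_7 = 1.3148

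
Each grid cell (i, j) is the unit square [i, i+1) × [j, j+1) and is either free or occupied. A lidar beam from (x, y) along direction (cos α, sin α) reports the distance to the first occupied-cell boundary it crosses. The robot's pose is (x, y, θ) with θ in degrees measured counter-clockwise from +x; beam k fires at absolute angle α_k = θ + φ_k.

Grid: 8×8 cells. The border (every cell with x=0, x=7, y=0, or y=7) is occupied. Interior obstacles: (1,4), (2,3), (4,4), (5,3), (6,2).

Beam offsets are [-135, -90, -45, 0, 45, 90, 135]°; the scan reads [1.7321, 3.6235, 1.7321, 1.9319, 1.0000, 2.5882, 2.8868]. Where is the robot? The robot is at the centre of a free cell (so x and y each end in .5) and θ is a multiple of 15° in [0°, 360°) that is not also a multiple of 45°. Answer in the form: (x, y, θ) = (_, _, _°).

The pose lattice has 31·16 = 496 candidates. Test each by forward raycasting.
  (4.5, 1.5, 195°): beam 2 = 5.6940 ≠ 3.6235 ✗
  (2.5, 4.5, 195°): beam 1 = 2.8868 ≠ 1.7321 ✗
  (4.5, 6.5, 345°): beam 1 = 3.0000 ≠ 1.7321 ✗
  (5.5, 6.5, 255°): beam 1 = 0.5774 ≠ 1.7321 ✗
  …
  (3.5, 2.5, 75°): r_1=1.7321, r_2=3.6235, r_3=1.7321, r_4=1.9319, r_5=1.0000, r_6=2.5882, r_7=2.8868 — all match ✓
No second candidate reproduces the full scan.

(x, y, θ) = (3.5, 2.5, 75°)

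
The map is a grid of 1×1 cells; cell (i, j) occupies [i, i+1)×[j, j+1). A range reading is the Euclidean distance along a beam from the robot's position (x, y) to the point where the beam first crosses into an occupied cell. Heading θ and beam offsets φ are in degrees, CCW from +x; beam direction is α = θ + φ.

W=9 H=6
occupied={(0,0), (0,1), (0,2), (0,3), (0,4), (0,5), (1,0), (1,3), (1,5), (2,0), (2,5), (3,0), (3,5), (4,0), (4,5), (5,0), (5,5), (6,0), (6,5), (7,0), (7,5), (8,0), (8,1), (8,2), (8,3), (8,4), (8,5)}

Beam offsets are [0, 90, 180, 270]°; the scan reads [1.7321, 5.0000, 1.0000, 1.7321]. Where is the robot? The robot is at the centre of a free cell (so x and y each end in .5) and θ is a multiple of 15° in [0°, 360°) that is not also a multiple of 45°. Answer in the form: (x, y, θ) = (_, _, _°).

(x, y, θ) = (2.5, 2.5, 300°)

Enumerate (i+0.5, j+0.5, θ) over the 27 free cells and 16 admissible headings. For each, cast all 4 beams and compare to the given ranges.
  (2.5, 2.5, 15°): beam 1 = 5.6940 ≠ 1.7321 ✗
  (2.5, 2.5, 165°): beam 1 = 1.5529 ≠ 1.7321 ✗
  (4.5, 4.5, 30°): beam 1 = 1.0000 ≠ 1.7321 ✗
  (5.5, 1.5, 195°): beam 1 = 1.9319 ≠ 1.7321 ✗
  …
  (2.5, 2.5, 300°): r_1=1.7321, r_2=5.0000, r_3=1.0000, r_4=1.7321 — all match ✓
Unique over the lattice → pose = (2.5, 2.5, 300°).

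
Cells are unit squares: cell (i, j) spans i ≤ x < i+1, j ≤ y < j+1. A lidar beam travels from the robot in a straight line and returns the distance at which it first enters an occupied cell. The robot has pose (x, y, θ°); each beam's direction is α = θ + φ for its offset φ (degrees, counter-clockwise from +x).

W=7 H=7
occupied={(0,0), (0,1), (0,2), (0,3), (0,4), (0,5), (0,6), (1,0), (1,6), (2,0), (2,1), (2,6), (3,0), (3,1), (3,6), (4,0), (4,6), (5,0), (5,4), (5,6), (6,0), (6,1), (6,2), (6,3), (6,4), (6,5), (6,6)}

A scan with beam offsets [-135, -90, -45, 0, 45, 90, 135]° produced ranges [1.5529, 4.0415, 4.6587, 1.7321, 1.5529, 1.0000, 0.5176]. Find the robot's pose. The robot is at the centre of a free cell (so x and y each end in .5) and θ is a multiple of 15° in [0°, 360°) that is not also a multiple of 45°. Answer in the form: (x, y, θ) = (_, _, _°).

The pose lattice has 22·16 = 352 candidates. Test each by forward raycasting.
  (3.5, 5.5, 210°): beam 1 = 0.5176 ≠ 1.5529 ✗
  (3.5, 3.5, 285°): beam 1 = 2.8868 ≠ 1.5529 ✗
  (4.5, 4.5, 105°): beam 1 = 0.5774 ≠ 1.5529 ✗
  (2.5, 3.5, 15°): beam 1 = 2.8868 ≠ 1.5529 ✗
  …
  (5.5, 2.5, 210°): r_1=1.5529, r_2=4.0415, r_3=4.6587, r_4=1.7321, r_5=1.5529, r_6=1.0000, r_7=0.5176 — all match ✓
No second candidate reproduces the full scan.

(x, y, θ) = (5.5, 2.5, 210°)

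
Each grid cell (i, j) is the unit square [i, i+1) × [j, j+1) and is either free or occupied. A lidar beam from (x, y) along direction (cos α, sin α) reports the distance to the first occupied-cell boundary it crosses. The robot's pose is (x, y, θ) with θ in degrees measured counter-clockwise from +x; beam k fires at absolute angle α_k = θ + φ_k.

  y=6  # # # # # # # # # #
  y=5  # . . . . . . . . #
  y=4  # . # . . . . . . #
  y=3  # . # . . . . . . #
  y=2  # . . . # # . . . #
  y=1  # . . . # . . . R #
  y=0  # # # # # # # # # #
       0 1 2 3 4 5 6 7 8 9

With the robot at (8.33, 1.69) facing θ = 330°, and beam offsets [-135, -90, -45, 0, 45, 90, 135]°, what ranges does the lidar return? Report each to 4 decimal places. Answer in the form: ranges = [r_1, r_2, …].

beam 1: φ=-135°, α=195°
  direction (-0.9659, -0.2588); cell (8,1); t to first gridline: x 0.3416, y 2.6660 (then +1.0353 / +3.8637)
    (7,1) via x @ 0.3416
    (6,1) via x @ 1.3769
    (5,1) via x @ 2.4122
    (5,0) via y @ 2.6660  # hit
  → r_1 = 2.6660
beam 2: φ=-90°, α=240°
  direction (-0.5000, -0.8660); cell (8,1); t to first gridline: x 0.6600, y 0.7967 (then +2.0000 / +1.1547)
    (7,1) via x @ 0.6600
    (7,0) via y @ 0.7967  # hit
  → r_2 = 0.7967
beam 3: φ=-45°, α=285°
  direction (0.2588, -0.9659); cell (8,1); t to first gridline: x 2.5887, y 0.7143 (then +3.8637 / +1.0353)
    (8,0) via y @ 0.7143  # hit
  → r_3 = 0.7143
beam 4: φ=0°, α=330°
  direction (0.8660, -0.5000); cell (8,1); t to first gridline: x 0.7736, y 1.3800 (then +1.1547 / +2.0000)
    (9,1) via x @ 0.7736  # hit
  → r_4 = 0.7736
beam 5: φ=45°, α=15°
  direction (0.9659, 0.2588); cell (8,1); t to first gridline: x 0.6936, y 1.1977 (then +1.0353 / +3.8637)
    (9,1) via x @ 0.6936  # hit
  → r_5 = 0.6936
beam 6: φ=90°, α=60°
  direction (0.5000, 0.8660); cell (8,1); t to first gridline: x 1.3400, y 0.3580 (then +2.0000 / +1.1547)
    (8,2) via y @ 0.3580
    (9,2) via x @ 1.3400  # hit
  → r_6 = 1.3400
beam 7: φ=135°, α=105°
  direction (-0.2588, 0.9659); cell (8,1); t to first gridline: x 1.2750, y 0.3209 (then +3.8637 / +1.0353)
    (8,2) via y @ 0.3209
    (7,2) via x @ 1.2750
    (7,3) via y @ 1.3562
    (7,4) via y @ 2.3915
    (7,5) via y @ 3.4268
    (7,6) via y @ 4.4620  # hit
  → r_7 = 4.4620

ranges = [2.6660, 0.7967, 0.7143, 0.7736, 0.6936, 1.3400, 4.4620]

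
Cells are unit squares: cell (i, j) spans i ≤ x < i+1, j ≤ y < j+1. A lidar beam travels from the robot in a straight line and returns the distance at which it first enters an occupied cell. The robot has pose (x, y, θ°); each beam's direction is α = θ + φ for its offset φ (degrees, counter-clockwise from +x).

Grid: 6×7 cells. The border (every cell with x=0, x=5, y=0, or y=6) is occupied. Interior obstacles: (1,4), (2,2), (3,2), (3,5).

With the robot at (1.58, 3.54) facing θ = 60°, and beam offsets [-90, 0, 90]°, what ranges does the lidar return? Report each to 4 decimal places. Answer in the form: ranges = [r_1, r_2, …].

beam 1: φ=-90°, α=330°
  d=(0.8660,-0.5000)  start (1,3)  tX=0.4850 tY=1.0800  stride 1/|dx|=1.1547 1/|dy|=2.0000
    cross x-line → (2,3), t=0.4850
    cross y-line → (2,2), t=1.0800 (wall)
  → r_1 = 1.0800
beam 2: φ=0°, α=60°
  d=(0.5000,0.8660)  start (1,3)  tX=0.8400 tY=0.5312  stride 1/|dx|=2.0000 1/|dy|=1.1547
    cross y-line → (1,4), t=0.5312 (wall)
  → r_2 = 0.5312
beam 3: φ=90°, α=150°
  d=(-0.8660,0.5000)  start (1,3)  tX=0.6697 tY=0.9200  stride 1/|dx|=1.1547 1/|dy|=2.0000
    cross x-line → (0,3), t=0.6697 (wall)
  → r_3 = 0.6697

ranges = [1.0800, 0.5312, 0.6697]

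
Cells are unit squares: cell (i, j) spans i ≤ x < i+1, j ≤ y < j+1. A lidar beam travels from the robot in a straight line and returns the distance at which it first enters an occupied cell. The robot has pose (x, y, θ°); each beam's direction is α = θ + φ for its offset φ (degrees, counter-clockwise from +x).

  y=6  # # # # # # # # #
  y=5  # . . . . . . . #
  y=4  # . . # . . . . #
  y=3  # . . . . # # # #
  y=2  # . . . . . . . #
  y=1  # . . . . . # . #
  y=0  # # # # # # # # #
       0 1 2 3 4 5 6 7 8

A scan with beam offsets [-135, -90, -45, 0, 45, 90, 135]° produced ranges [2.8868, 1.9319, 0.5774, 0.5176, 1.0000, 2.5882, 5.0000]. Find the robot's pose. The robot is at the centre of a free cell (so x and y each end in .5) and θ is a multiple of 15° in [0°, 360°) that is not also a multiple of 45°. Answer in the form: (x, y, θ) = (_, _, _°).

The pose lattice has 30·16 = 480 candidates. Test each by forward raycasting.
  (2.5, 4.5, 165°): beam 1 = 0.5774 ≠ 2.8868 ✗
  (2.5, 3.5, 150°): beam 1 = 5.6940 ≠ 2.8868 ✗
  (6.5, 5.5, 30°): beam 1 = 1.5529 ≠ 2.8868 ✗
  …
  (1.5, 3.5, 195°): r_1=2.8868, r_2=1.9319, r_3=0.5774, r_4=0.5176, r_5=1.0000, r_6=2.5882, r_7=5.0000 — all match ✓
Unique over the lattice → pose = (1.5, 3.5, 195°).

(x, y, θ) = (1.5, 3.5, 195°)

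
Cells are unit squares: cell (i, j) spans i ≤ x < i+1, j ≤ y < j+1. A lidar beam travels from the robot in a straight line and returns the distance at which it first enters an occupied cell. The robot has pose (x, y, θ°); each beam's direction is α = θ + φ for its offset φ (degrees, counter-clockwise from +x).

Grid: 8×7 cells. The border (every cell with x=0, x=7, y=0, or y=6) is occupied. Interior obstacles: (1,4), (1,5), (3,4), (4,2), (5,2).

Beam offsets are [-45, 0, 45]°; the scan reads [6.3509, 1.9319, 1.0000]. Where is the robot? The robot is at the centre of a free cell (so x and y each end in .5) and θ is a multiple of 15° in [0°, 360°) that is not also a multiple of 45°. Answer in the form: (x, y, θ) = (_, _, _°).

The pose lattice has 25·16 = 400 candidates. Test each by forward raycasting.
  (2.5, 1.5, 120°): beam 1 = 2.5882 ≠ 6.3509 ✗
  (5.5, 1.5, 120°): beam 1 = 0.5176 ≠ 6.3509 ✗
  (2.5, 3.5, 195°): beam 1 = 1.0000 ≠ 6.3509 ✗
  …
  (6.5, 4.5, 255°): r_1=6.3509, r_2=1.9319, r_3=1.0000 — all match ✓
No second candidate reproduces the full scan.

(x, y, θ) = (6.5, 4.5, 255°)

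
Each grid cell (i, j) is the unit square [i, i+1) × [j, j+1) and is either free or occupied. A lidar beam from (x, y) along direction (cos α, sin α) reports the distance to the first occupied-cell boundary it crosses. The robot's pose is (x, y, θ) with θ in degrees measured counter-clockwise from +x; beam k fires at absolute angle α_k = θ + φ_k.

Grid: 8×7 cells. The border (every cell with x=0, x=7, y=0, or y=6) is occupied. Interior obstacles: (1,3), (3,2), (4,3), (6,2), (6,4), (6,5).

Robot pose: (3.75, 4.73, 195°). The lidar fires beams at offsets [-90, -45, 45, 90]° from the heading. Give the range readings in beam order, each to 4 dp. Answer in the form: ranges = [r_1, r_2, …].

beam 1: φ=-90°, α=105°
  d=(-0.2588,0.9659)  start (3,4)  tX=2.8978 tY=0.2795  stride 1/|dx|=3.8637 1/|dy|=1.0353
    cross y-line → (3,5), t=0.2795
    cross y-line → (3,6), t=1.3148 (wall)
  → r_1 = 1.3148
beam 2: φ=-45°, α=150°
  d=(-0.8660,0.5000)  start (3,4)  tX=0.8660 tY=0.5400  stride 1/|dx|=1.1547 1/|dy|=2.0000
    cross y-line → (3,5), t=0.5400
    cross x-line → (2,5), t=0.8660
    cross x-line → (1,5), t=2.0207
    cross y-line → (1,6), t=2.5400 (wall)
  → r_2 = 2.5400
beam 3: φ=45°, α=240°
  d=(-0.5000,-0.8660)  start (3,4)  tX=1.5000 tY=0.8429  stride 1/|dx|=2.0000 1/|dy|=1.1547
    cross y-line → (3,3), t=0.8429
    cross x-line → (2,3), t=1.5000
    cross y-line → (2,2), t=1.9976
    cross y-line → (2,1), t=3.1523
    cross x-line → (1,1), t=3.5000
    cross y-line → (1,0), t=4.3070 (wall)
  → r_3 = 4.3070
beam 4: φ=90°, α=285°
  d=(0.2588,-0.9659)  start (3,4)  tX=0.9659 tY=0.7558  stride 1/|dx|=3.8637 1/|dy|=1.0353
    cross y-line → (3,3), t=0.7558
    cross x-line → (4,3), t=0.9659 (wall)
  → r_4 = 0.9659

ranges = [1.3148, 2.5400, 4.3070, 0.9659]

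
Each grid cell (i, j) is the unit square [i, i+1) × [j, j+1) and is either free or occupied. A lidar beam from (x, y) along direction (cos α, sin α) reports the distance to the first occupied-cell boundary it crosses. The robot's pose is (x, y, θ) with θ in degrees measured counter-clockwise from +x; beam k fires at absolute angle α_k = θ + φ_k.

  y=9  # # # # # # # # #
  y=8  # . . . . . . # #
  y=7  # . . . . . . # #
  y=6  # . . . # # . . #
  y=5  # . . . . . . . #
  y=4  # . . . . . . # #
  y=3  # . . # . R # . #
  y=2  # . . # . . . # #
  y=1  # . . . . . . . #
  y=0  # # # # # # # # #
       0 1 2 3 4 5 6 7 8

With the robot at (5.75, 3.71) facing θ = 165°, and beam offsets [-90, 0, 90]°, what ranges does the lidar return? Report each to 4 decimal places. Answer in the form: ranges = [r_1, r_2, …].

ranges = [4.8296, 4.9176, 2.8056]

beam 1: φ=-90°, α=75°
  d=(0.2588,0.9659)  start (5,3)  tX=0.9659 tY=0.3002  stride 1/|dx|=3.8637 1/|dy|=1.0353
    cross y-line → (5,4), t=0.3002
    cross x-line → (6,4), t=0.9659
    cross y-line → (6,5), t=1.3355
    cross y-line → (6,6), t=2.3708
    cross y-line → (6,7), t=3.4061
    cross y-line → (6,8), t=4.4413
    cross x-line → (7,8), t=4.8296 (wall)
  → r_1 = 4.8296
beam 2: φ=0°, α=165°
  d=(-0.9659,0.2588)  start (5,3)  tX=0.7765 tY=1.1205  stride 1/|dx|=1.0353 1/|dy|=3.8637
    cross x-line → (4,3), t=0.7765
    cross y-line → (4,4), t=1.1205
    cross x-line → (3,4), t=1.8117
    cross x-line → (2,4), t=2.8470
    cross x-line → (1,4), t=3.8823
    cross x-line → (0,4), t=4.9176 (wall)
  → r_2 = 4.9176
beam 3: φ=90°, α=255°
  d=(-0.2588,-0.9659)  start (5,3)  tX=2.8978 tY=0.7350  stride 1/|dx|=3.8637 1/|dy|=1.0353
    cross y-line → (5,2), t=0.7350
    cross y-line → (5,1), t=1.7703
    cross y-line → (5,0), t=2.8056 (wall)
  → r_3 = 2.8056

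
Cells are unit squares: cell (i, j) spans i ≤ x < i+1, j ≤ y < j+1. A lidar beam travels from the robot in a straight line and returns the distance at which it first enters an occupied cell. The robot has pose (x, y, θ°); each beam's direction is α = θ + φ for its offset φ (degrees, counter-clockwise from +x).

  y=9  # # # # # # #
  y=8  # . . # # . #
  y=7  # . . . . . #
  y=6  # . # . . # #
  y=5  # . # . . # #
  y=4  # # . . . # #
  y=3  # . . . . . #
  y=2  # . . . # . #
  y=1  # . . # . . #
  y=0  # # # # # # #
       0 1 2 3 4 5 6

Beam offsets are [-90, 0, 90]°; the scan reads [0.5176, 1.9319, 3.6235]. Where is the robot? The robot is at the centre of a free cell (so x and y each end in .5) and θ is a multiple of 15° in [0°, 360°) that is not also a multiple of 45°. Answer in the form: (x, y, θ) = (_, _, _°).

Enumerate (i+0.5, j+0.5, θ) over the 30 free cells and 16 admissible headings. For each, cast all 3 beams and compare to the given ranges.
  (5.5, 8.5, 75°): beam 2 = 0.5176 ≠ 1.9319 ✗
  (2.5, 8.5, 75°): beam 2 = 0.5176 ≠ 1.9319 ✗
  (2.5, 8.5, 105°): beam 2 = 0.5176 ≠ 1.9319 ✗
  (2.5, 3.5, 30°): beam 1 = 1.7321 ≠ 0.5176 ✗
  …
  (1.5, 7.5, 255°): r_1=0.5176, r_2=1.9319, r_3=3.6235 — all match ✓
No second candidate reproduces the full scan.

(x, y, θ) = (1.5, 7.5, 255°)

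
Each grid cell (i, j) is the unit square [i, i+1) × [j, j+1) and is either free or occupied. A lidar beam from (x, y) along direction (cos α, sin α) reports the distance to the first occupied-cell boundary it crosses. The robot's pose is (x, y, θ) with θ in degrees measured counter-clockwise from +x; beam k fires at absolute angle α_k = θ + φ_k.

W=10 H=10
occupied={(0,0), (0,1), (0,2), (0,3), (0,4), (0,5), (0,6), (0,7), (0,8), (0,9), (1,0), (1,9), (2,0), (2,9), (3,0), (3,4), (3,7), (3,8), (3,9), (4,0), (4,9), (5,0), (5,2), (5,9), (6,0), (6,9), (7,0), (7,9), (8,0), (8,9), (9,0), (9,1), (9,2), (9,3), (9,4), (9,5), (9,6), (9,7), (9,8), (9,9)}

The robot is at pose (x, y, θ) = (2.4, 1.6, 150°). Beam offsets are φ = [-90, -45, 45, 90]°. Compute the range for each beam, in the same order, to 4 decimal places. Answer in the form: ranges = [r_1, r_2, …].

ranges = [2.7713, 5.4092, 1.4494, 0.6928]

beam 1: φ=-90°, α=60°
  cosα=0.5000 sinα=0.8660 | (2,1) | tMaxX 1.2000 tMaxY 0.4619 | tΔX 2.0000 tΔY 1.1547
    t=0.4619 [y] (2,2)
    t=1.2000 [x] (3,2)
    t=1.6166 [y] (3,3)
    t=2.7713 [y] (3,4) — stop
  → r_1 = 2.7713
beam 2: φ=-45°, α=105°
  cosα=-0.2588 sinα=0.9659 | (2,1) | tMaxX 1.5455 tMaxY 0.4141 | tΔX 3.8637 tΔY 1.0353
    t=0.4141 [y] (2,2)
    t=1.4494 [y] (2,3)
    t=1.5455 [x] (1,3)
    t=2.4847 [y] (1,4)
    t=3.5199 [y] (1,5)
    t=4.5552 [y] (1,6)
    t=5.4092 [x] (0,6) — stop
  → r_2 = 5.4092
beam 3: φ=45°, α=195°
  cosα=-0.9659 sinα=-0.2588 | (2,1) | tMaxX 0.4141 tMaxY 2.3182 | tΔX 1.0353 tΔY 3.8637
    t=0.4141 [x] (1,1)
    t=1.4494 [x] (0,1) — stop
  → r_3 = 1.4494
beam 4: φ=90°, α=240°
  cosα=-0.5000 sinα=-0.8660 | (2,1) | tMaxX 0.8000 tMaxY 0.6928 | tΔX 2.0000 tΔY 1.1547
    t=0.6928 [y] (2,0) — stop
  → r_4 = 0.6928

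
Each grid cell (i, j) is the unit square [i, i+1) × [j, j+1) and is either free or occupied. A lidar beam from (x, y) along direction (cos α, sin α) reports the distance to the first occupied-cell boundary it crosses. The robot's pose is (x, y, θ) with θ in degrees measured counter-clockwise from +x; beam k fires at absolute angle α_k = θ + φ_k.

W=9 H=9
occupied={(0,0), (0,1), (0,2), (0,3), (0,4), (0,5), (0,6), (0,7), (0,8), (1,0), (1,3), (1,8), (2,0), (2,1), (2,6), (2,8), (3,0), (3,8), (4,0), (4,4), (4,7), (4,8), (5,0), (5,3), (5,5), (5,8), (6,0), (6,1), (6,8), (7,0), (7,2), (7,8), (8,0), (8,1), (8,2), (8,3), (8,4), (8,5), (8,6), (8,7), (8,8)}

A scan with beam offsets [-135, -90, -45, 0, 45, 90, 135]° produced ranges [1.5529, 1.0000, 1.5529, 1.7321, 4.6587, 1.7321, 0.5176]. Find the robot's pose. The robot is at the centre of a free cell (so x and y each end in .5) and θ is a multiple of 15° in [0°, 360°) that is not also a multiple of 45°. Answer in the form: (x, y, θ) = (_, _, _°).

(x, y, θ) = (6.5, 3.5, 30°)

Enumerate (i+0.5, j+0.5, θ) over the 40 free cells and 16 admissible headings. For each, cast all 7 beams and compare to the given ranges.
  (2.5, 4.5, 195°): beam 1 = 3.0000 ≠ 1.5529 ✗
  (1.5, 6.5, 30°): beam 1 = 1.9319 ≠ 1.5529 ✗
  (4.5, 6.5, 105°): beam 1 = 1.0000 ≠ 1.5529 ✗
  …
  (6.5, 3.5, 30°): r_1=1.5529, r_2=1.0000, r_3=1.5529, r_4=1.7321, r_5=4.6587, r_6=1.7321, r_7=0.5176 — all match ✓
No second candidate reproduces the full scan.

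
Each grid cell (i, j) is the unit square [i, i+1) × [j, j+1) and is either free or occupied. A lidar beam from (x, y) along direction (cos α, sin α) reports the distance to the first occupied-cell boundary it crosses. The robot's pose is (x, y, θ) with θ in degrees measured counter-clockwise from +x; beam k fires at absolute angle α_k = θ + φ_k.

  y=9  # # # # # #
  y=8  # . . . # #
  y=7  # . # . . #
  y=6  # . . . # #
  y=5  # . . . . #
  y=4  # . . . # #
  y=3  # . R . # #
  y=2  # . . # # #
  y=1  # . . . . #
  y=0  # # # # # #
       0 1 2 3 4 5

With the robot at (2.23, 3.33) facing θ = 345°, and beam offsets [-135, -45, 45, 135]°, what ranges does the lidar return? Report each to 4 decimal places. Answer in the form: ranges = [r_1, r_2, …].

ranges = [1.4203, 2.6905, 2.0438, 2.4600]

beam 1: φ=-135°, α=210°
  cosα=-0.8660 sinα=-0.5000 | (2,3) | tMaxX 0.2656 tMaxY 0.6600 | tΔX 1.1547 tΔY 2.0000
    t=0.2656 [x] (1,3)
    t=0.6600 [y] (1,2)
    t=1.4203 [x] (0,2) — stop
  → r_1 = 1.4203
beam 2: φ=-45°, α=300°
  cosα=0.5000 sinα=-0.8660 | (2,3) | tMaxX 1.5400 tMaxY 0.3811 | tΔX 2.0000 tΔY 1.1547
    t=0.3811 [y] (2,2)
    t=1.5358 [y] (2,1)
    t=1.5400 [x] (3,1)
    t=2.6905 [y] (3,0) — stop
  → r_2 = 2.6905
beam 3: φ=45°, α=30°
  cosα=0.8660 sinα=0.5000 | (2,3) | tMaxX 0.8891 tMaxY 1.3400 | tΔX 1.1547 tΔY 2.0000
    t=0.8891 [x] (3,3)
    t=1.3400 [y] (3,4)
    t=2.0438 [x] (4,4) — stop
  → r_3 = 2.0438
beam 4: φ=135°, α=120°
  cosα=-0.5000 sinα=0.8660 | (2,3) | tMaxX 0.4600 tMaxY 0.7736 | tΔX 2.0000 tΔY 1.1547
    t=0.4600 [x] (1,3)
    t=0.7736 [y] (1,4)
    t=1.9283 [y] (1,5)
    t=2.4600 [x] (0,5) — stop
  → r_4 = 2.4600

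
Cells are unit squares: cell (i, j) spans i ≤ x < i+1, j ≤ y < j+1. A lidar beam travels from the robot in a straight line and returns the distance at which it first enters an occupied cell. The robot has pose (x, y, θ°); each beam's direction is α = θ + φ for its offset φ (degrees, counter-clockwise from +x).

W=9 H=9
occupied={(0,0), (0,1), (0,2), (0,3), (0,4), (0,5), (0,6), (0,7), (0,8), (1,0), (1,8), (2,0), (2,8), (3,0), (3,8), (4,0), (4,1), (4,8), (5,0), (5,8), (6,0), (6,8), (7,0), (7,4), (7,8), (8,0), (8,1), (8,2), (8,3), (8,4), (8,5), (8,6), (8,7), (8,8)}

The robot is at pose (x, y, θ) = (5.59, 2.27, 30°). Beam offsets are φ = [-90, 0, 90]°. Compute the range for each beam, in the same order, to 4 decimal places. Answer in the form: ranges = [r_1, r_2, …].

beam 1: φ=-90°, α=300°
  dir = (cos 300°, sin 300°) = (0.5000, -0.8660); from cell (5,2)
  next x-line at t=0.8200, next y-line at t=0.3118; Δt_x=2.0000, Δt_y=1.1547
    y: enter (5,1) at t=0.3118
    x: enter (6,1) at t=0.8200
    y: enter (6,0) at t=1.4665 ← occupied
  → r_1 = 1.4665
beam 2: φ=0°, α=30°
  dir = (cos 30°, sin 30°) = (0.8660, 0.5000); from cell (5,2)
  next x-line at t=0.4734, next y-line at t=1.4600; Δt_x=1.1547, Δt_y=2.0000
    x: enter (6,2) at t=0.4734
    y: enter (6,3) at t=1.4600
    x: enter (7,3) at t=1.6281
    x: enter (8,3) at t=2.7828 ← occupied
  → r_2 = 2.7828
beam 3: φ=90°, α=120°
  dir = (cos 120°, sin 120°) = (-0.5000, 0.8660); from cell (5,2)
  next x-line at t=1.1800, next y-line at t=0.8429; Δt_x=2.0000, Δt_y=1.1547
    y: enter (5,3) at t=0.8429
    x: enter (4,3) at t=1.1800
    y: enter (4,4) at t=1.9976
    y: enter (4,5) at t=3.1523
    x: enter (3,5) at t=3.1800
    y: enter (3,6) at t=4.3070
    x: enter (2,6) at t=5.1800
    y: enter (2,7) at t=5.4617
    y: enter (2,8) at t=6.6164 ← occupied
  → r_3 = 6.6164

ranges = [1.4665, 2.7828, 6.6164]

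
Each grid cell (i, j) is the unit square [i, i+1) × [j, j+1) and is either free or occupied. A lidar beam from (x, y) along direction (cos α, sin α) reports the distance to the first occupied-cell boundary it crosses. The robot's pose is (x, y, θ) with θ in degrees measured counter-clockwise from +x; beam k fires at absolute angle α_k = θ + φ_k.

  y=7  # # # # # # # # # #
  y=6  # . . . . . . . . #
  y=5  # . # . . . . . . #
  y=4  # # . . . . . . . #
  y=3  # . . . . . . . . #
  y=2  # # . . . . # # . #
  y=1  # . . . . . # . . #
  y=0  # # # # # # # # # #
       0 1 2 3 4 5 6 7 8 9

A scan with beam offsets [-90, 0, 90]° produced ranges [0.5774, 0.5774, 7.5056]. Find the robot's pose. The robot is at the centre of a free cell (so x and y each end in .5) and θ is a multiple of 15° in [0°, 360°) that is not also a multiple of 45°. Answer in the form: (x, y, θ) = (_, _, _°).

(x, y, θ) = (8.5, 6.5, 120°)

Enumerate (i+0.5, j+0.5, θ) over the 42 free cells and 16 admissible headings. For each, cast all 3 beams and compare to the given ranges.
  (6.5, 4.5, 15°): beam 1 = 1.5529 ≠ 0.5774 ✗
  (2.5, 1.5, 165°): beam 1 = 5.6940 ≠ 0.5774 ✗
  (8.5, 3.5, 210°): beam 1 = 4.0415 ≠ 0.5774 ✗
  (7.5, 5.5, 105°): beam 1 = 1.5529 ≠ 0.5774 ✗
  …
  (8.5, 6.5, 120°): r_1=0.5774, r_2=0.5774, r_3=7.5056 — all match ✓
No second candidate reproduces the full scan.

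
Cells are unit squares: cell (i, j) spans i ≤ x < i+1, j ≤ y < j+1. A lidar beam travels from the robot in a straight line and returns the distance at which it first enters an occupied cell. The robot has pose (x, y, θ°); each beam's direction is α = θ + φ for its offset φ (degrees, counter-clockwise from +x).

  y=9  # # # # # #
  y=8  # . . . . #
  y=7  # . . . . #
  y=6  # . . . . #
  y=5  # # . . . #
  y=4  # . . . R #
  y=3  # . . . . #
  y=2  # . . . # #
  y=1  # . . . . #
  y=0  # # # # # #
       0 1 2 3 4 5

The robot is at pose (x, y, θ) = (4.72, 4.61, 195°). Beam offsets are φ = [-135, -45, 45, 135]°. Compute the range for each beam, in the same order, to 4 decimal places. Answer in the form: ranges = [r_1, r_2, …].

ranges = [0.5600, 4.2955, 4.1685, 0.3233]

beam 1: φ=-135°, α=60°
  cosα=0.5000 sinα=0.8660 | (4,4) | tMaxX 0.5600 tMaxY 0.4503 | tΔX 2.0000 tΔY 1.1547
    t=0.4503 [y] (4,5)
    t=0.5600 [x] (5,5) — stop
  → r_1 = 0.5600
beam 2: φ=-45°, α=150°
  cosα=-0.8660 sinα=0.5000 | (4,4) | tMaxX 0.8314 tMaxY 0.7800 | tΔX 1.1547 tΔY 2.0000
    t=0.7800 [y] (4,5)
    t=0.8314 [x] (3,5)
    t=1.9861 [x] (2,5)
    t=2.7800 [y] (2,6)
    t=3.1408 [x] (1,6)
    t=4.2955 [x] (0,6) — stop
  → r_2 = 4.2955
beam 3: φ=45°, α=240°
  cosα=-0.5000 sinα=-0.8660 | (4,4) | tMaxX 1.4400 tMaxY 0.7044 | tΔX 2.0000 tΔY 1.1547
    t=0.7044 [y] (4,3)
    t=1.4400 [x] (3,3)
    t=1.8591 [y] (3,2)
    t=3.0138 [y] (3,1)
    t=3.4400 [x] (2,1)
    t=4.1685 [y] (2,0) — stop
  → r_3 = 4.1685
beam 4: φ=135°, α=330°
  cosα=0.8660 sinα=-0.5000 | (4,4) | tMaxX 0.3233 tMaxY 1.2200 | tΔX 1.1547 tΔY 2.0000
    t=0.3233 [x] (5,4) — stop
  → r_4 = 0.3233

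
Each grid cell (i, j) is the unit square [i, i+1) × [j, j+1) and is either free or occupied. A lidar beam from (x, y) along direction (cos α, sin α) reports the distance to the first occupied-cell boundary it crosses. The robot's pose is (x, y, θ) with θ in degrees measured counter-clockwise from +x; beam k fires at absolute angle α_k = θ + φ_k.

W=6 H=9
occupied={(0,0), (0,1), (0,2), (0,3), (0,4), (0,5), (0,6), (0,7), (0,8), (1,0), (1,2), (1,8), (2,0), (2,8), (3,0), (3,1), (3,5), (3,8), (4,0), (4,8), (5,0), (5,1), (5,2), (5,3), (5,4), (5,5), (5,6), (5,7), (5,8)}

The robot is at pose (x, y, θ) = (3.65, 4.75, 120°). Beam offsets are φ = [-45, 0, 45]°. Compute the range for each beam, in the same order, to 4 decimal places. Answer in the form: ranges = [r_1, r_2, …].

ranges = [0.2588, 0.2887, 2.7435]

beam 1: φ=-45°, α=75°
  dir = (cos 75°, sin 75°) = (0.2588, 0.9659); from cell (3,4)
  next x-line at t=1.3523, next y-line at t=0.2588; Δt_x=3.8637, Δt_y=1.0353
    y: enter (3,5) at t=0.2588 ← occupied
  → r_1 = 0.2588
beam 2: φ=0°, α=120°
  dir = (cos 120°, sin 120°) = (-0.5000, 0.8660); from cell (3,4)
  next x-line at t=1.3000, next y-line at t=0.2887; Δt_x=2.0000, Δt_y=1.1547
    y: enter (3,5) at t=0.2887 ← occupied
  → r_2 = 0.2887
beam 3: φ=45°, α=165°
  dir = (cos 165°, sin 165°) = (-0.9659, 0.2588); from cell (3,4)
  next x-line at t=0.6729, next y-line at t=0.9659; Δt_x=1.0353, Δt_y=3.8637
    x: enter (2,4) at t=0.6729
    y: enter (2,5) at t=0.9659
    x: enter (1,5) at t=1.7082
    x: enter (0,5) at t=2.7435 ← occupied
  → r_3 = 2.7435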